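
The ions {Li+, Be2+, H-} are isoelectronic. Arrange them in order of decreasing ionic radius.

H- > Li+ > Be2+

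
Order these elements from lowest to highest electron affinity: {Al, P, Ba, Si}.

Al is in period 3, group 13; Si is in period 3, group 14; P is in period 3, group 15; Ba is in period 6, group 2.
Adding an electron releases more energy for atoms nearer the top right (short of the noble gases).
Neither a single period nor a single group — weigh both effects.
Al > Ba: relative to Ba, both the across-period and down-group shifts push Al's electron affinity up.
P > Al: P lies to the right of Al in period 3, so the across-period effect alone puts P higher.
Si > P: this pair runs against the simple trend — see the exception note.
Note the exception: Si has a higher electron affinity than P, contrary to the simple trend — adding an electron to P's half-filled 3p³ is unfavourable, so Si (3p²) has the more exothermic EA.
Approximate values (kJ/mol): Al 42, Si 134, P 72, Ba 14.
So from lowest to highest: Ba < Al < P < Si.

Ba, Al, P, Si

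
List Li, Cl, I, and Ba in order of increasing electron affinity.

Li is in period 2, group 1; Cl is in period 3, group 17; I is in period 5, group 17; Ba is in period 6, group 2.
Adding an electron releases more energy for atoms nearer the top right (short of the noble gases).
Here both period and group differ, so the two effects have to be weighed against each other.
Li > Ba: period and group pull opposite ways; the down-group shift dominates (60 vs 14 kJ/mol).
I > Li: period and group pull opposite ways; the across-period shift dominates (295 vs 60 kJ/mol).
Cl > I: they share group 17; the group trend gives Cl the larger value.
For reference (kJ/mol): Li 60, Cl 349, I 295, Ba 14.
So from lowest to highest: Ba < Li < I < Cl.

Ba < Li < I < Cl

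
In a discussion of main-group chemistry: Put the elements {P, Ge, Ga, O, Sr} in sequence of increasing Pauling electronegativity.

O is in period 2, group 16; P is in period 3, group 15; Ga is in period 4, group 13; Ge is in period 4, group 14; Sr is in period 5, group 2.
Electronegativity increases across a period and decreases down a group, tracking effective nuclear charge and atomic size.
Neither a single period nor a single group — weigh both effects.
Ga > Sr: relative to Sr, both the across-period and down-group shifts push Ga's electronegativity up.
Ge > Ga: Ge lies to the right of Ga in period 4, so the across-period effect alone puts Ge higher.
P > Ge: both effects reinforce here, so P is clearly the higher of the two.
O > P: both effects reinforce here, so O is clearly the higher of the two.
For reference (Pauling): O 3.44, P 2.19, Ga 1.81, Ge 2.01, Sr 0.95.
So from lowest to highest: Sr < Ga < Ge < P < O.

Sr < Ga < Ge < P < O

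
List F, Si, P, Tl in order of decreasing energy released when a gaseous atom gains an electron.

F is in period 2, group 17; Si is in period 3, group 14; P is in period 3, group 15; Tl is in period 6, group 13.
EA tends to increase across a period and decrease down a group, though the pattern is less regular than for IE or radius.
Neither a single period nor a single group — weigh both effects.
P > Tl: relative to Tl, both the across-period and down-group shifts push P's electron affinity up.
Si > P: this pair runs against the simple trend — see the exception note.
F > Si: relative to Si, both the across-period and down-group shifts push F's electron affinity up.
Note the exception: Si has a higher electron affinity than P, contrary to the simple trend — adding an electron to P's half-filled 3p³ is unfavourable, so Si (3p²) has the more exothermic EA.
Approximate values (kJ/mol): F 328, Si 134, P 72, Tl 19.
So from highest to lowest: F > Si > P > Tl.

F > Si > P > Tl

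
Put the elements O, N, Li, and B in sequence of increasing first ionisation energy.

Li, B, O, N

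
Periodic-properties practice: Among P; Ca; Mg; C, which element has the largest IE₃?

The third ionization energy removes an electron from the +2 ion. For each element: P²⁺ still has 3 valence electrons; Ca²⁺ is the bare [Ar] core; Mg²⁺ is the bare [Ne] core; C²⁺ still has 2 valence electrons.
Pulling an electron out of a noble-gas core costs far more than removing a remaining valence electron, so Ca and Mg sit at the high end of IE_3.
Valence configurations: P²⁺ [Ne]3s²3p¹, C²⁺ [He]2s².
Approximate IE_3 values (kJ/mol): P 2914, Ca 4912, Mg 7733, C 4620.
Hence IE_3: P < C < Ca < Mg.

Mg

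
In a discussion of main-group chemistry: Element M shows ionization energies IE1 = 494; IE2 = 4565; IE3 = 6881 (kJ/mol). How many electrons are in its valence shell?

1

Look for the largest jump between consecutive ionization energies: IE2/IE1 ≈ 9.2, far larger than any earlier ratio.
That jump marks the point where a core electron is being removed. So the atom has 1 valence electron.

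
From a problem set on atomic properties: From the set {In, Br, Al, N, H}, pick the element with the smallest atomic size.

Radius decreases left→right (rising Z_eff, same n) and increases top→bottom (higher n).
Here both period and group differ, so the two effects have to be weighed against each other.
N > H: the two effects oppose for this pair; the down-group effect wins (71 vs 32 pm).
Br > N: the two effects oppose for this pair; the down-group effect wins (114 vs 71 pm).
Al > Br: the two effects oppose for this pair; the across-period effect wins (126 vs 114 pm).
In > Al: they share group 13; the group trend gives In the larger value.
For reference (pm): H 32, N 71, Al 126, Br 114, In 142.
The smallest atomic size among these belongs to H.

H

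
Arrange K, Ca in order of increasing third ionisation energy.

K, Ca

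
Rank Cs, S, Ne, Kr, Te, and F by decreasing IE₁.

First ionization energy rises across a period (greater Z_eff holds electrons more tightly) and falls down a group (valence electrons are farther from the nucleus).
Neither a single period nor a single group — weigh both effects.
Te > Cs: both effects reinforce here, so Te is clearly the higher of the two.
S > Te: S sits above Te in group 16, so the down-group effect alone puts S higher.
Kr > S: period and group pull opposite ways; the across-period shift dominates (1351 vs 1000 kJ/mol).
F > Kr: period and group pull opposite ways; the down-group shift dominates (1681 vs 1351 kJ/mol).
Ne > F: both are in period 2; the period trend gives Ne the larger value.
For reference (kJ/mol): F 1681, Ne 2081, S 1000, Kr 1351, Te 869, Cs 376.
So from highest to lowest: Ne > F > Kr > S > Te > Cs.

Ne, F, Kr, S, Te, Cs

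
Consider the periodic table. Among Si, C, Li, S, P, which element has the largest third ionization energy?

Li

The third ionization energy removes an electron from the +2 ion. For each element: Si²⁺ still has 2 valence electrons; C²⁺ still has 2 valence electrons; Li²⁺ is already 1 electron into the core; S²⁺ still has 4 valence electrons; P²⁺ still has 3 valence electrons.
Core electrons are held far more tightly than valence electrons, so Li tops the IE_3 order.
Valence configurations: Si²⁺ [Ne]3s², C²⁺ [He]2s², S²⁺ [Ne]3s²3p², P²⁺ [Ne]3s²3p¹.
P²⁺ loses a lone 3p electron whereas Si²⁺ must break into a filled 3s² pair, so IE_3(Si) > IE_3(P) even though P has the higher nuclear charge.
Approximate IE_3 values (kJ/mol): Si 3232, C 4620, Li 11815, S 3357, P 2914.
Hence IE_3: P < Si < S < C < Li.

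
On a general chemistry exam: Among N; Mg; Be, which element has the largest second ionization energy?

IE_2 is the cost of taking one more electron from the +1 cation: N⁺ still has 4 valence electrons; Mg⁺ still has 1 valence electron; Be⁺ still has 1 valence electron.
All are still removing valence electrons, so compare the +1 ions as you would atoms: IE_2 generally rises across a period (higher Z_eff) and falls down a group (larger shell), subject to the usual subshell exceptions.
Valence configurations: N⁺ [He]2s²2p², Mg⁺ [Ne]3s¹, Be⁺ [He]2s¹.
Approximate IE_2 values (kJ/mol): N 2856, Mg 1451, Be 1757.
Putting it together, IE_2: Mg < Be < N.

N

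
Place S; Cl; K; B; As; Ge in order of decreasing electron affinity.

Cl > S > Ge > As > K > B

B is in period 2, group 13; S is in period 3, group 16; Cl is in period 3, group 17; K is in period 4, group 1; Ge is in period 4, group 14; As is in period 4, group 15.
EA tends to increase across a period and decrease down a group, though the pattern is less regular than for IE or radius.
Here both period and group differ, so the two effects have to be weighed against each other.
K > B: this pair runs against the simple trend — see the exception note.
As > K: both are in period 4; the period trend gives As the larger value.
Ge > As: this pair runs against the simple trend — see the exception note.
S > Ge: both effects reinforce here, so S is clearly the higher of the two.
Cl > S: both are in period 3; the period trend gives Cl the larger value.
Note the exception: K has a higher electron affinity than B, contrary to the simple trend — B's ns²np¹ configuration gives only a small electron affinity — the sparsely filled np subshell binds an added electron weakly.
Note the exception: Ge has a higher electron affinity than As, contrary to the simple trend — adding an electron to As's half-filled 4p³ is unfavourable, so Ge (4p²) has the more exothermic EA.
Tabulated electron affinity (kJ/mol): B 27, S 200, Cl 349, K 48, Ge 119, As 78.
So from highest to lowest: Cl > S > Ge > As > K > B.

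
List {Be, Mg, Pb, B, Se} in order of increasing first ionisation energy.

Be is in period 2, group 2; B is in period 2, group 13; Mg is in period 3, group 2; Se is in period 4, group 16; Pb is in period 6, group 14.
Removing the outermost electron gets harder across a period and easier down a group.
Neither a single period nor a single group — weigh both effects.
Mg > Pb: the two effects oppose for this pair; the down-group effect wins (738 vs 716 kJ/mol).
B > Mg: relative to Mg, both the across-period and down-group shifts push B's first ionization energy up.
Be > B: this pair runs against the simple trend — see the exception note.
Se > Be: the two effects oppose for this pair; the across-period effect wins (941 vs 900 kJ/mol).
Note the exception: Be has a higher first ionization energy than B, contrary to the simple trend — removing B's lone 2p electron is easier than breaking Be's filled 2s².
Tabulated first ionization energy (kJ/mol): Be 900, B 801, Mg 738, Se 941, Pb 716.
So from lowest to highest: Pb < Mg < B < Be < Se.

Pb, Mg, B, Be, Se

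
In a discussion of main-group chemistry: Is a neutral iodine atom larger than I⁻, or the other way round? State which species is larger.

I⁻

Forming I⁻ adds 1 electron to I. More electron–electron repulsion in the same shell, with unchanged nuclear charge, lets the cloud expand.
An anion is larger than its parent atom: I⁻ > I.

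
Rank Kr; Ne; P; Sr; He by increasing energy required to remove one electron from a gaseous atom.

Sr < P < Kr < Ne < He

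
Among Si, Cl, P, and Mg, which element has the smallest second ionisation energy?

The second ionization energy removes an electron from the +1 ion. For each element: Si⁺ still has 3 valence electrons; Cl⁺ still has 6 valence electrons; P⁺ still has 4 valence electrons; Mg⁺ still has 1 valence electron.
All are still removing valence electrons, so compare the +1 ions as you would atoms: IE_2 generally rises across a period (higher Z_eff) and falls down a group (larger shell), subject to the usual subshell exceptions.
Valence configurations: Si⁺ [Ne]3s²3p¹, Cl⁺ [Ne]3s²3p⁴, P⁺ [Ne]3s²3p², Mg⁺ [Ne]3s¹.
Tabulated IE_2 (kJ/mol): Si 1577, Cl 2298, P 1907, Mg 1451.
Overall IE_2 order: Mg < Si < P < Cl.

Mg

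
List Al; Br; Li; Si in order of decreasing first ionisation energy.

First ionization energy rises across a period (greater Z_eff holds electrons more tightly) and falls down a group (valence electrons are farther from the nucleus).
These span different periods and groups, so the two trends combine.
Al > Li: the two effects oppose for this pair; the across-period effect wins (578 vs 520 kJ/mol).
Si > Al: Si lies to the right of Al in period 3, so the across-period effect alone puts Si higher.
Br > Si: period and group pull opposite ways; the across-period shift dominates (1140 vs 786 kJ/mol).
For reference (kJ/mol): Li 520, Al 578, Si 786, Br 1140.
So from highest to lowest: Br > Si > Al > Li.

Br, Si, Al, Li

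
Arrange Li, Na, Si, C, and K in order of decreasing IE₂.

Li, Na, K, C, Si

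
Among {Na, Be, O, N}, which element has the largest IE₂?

Na

IE_2 is the cost of taking one more electron from the +1 cation: Na⁺ is the bare [Ne] core; Be⁺ still has 1 valence electron; O⁺ still has 5 valence electrons; N⁺ still has 4 valence electrons.
Pulling an electron out of a noble-gas core costs far more than removing a remaining valence electron, so Na sits at the high end of IE_2.
Valence configurations: Be⁺ [He]2s¹, O⁺ [He]2s²2p³, N⁺ [He]2s²2p².
Approximate IE_2 values (kJ/mol): Na 4562, Be 1757, O 3388, N 2856.
Putting it together, IE_2: Be < N < O < Na.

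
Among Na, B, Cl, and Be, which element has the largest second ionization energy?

Na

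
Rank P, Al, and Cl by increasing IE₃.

Al < P < Cl

After 2 electrons have been removed, what remains? P²⁺ still has 3 valence electrons; Al²⁺ still has 1 valence electron; Cl²⁺ still has 5 valence electrons.
All are still removing valence electrons, so compare the +2 ions as you would atoms: IE_3 generally rises across a period (higher Z_eff) and falls down a group (larger shell), subject to the usual subshell exceptions.
Valence configurations: P²⁺ [Ne]3s²3p¹, Al²⁺ [Ne]3s¹, Cl²⁺ [Ne]3s²3p³.
The numbers (kJ/mol): P 2914, Al 2745, Cl 3822.
Putting it together, IE_3: Al < P < Cl.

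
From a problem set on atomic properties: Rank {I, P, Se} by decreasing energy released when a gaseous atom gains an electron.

I > Se > P

P is in period 3, group 15; Se is in period 4, group 16; I is in period 5, group 17.
Atoms with high Z_eff and room in the valence shell (especially the halogens) have the most exothermic electron affinities.
These sit on a diagonal, where the across-period and down-group effects partly cancel.
Se > P: period and group pull opposite ways; the across-period shift dominates (195 vs 72 kJ/mol).
I > Se: period and group pull opposite ways; the across-period shift dominates (295 vs 195 kJ/mol).
Approximate values (kJ/mol): P 72, Se 195, I 295.
So from highest to lowest: I > Se > P.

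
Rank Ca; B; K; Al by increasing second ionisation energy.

After 1 electron has been removed, what remains? Ca⁺ still has 1 valence electron; B⁺ still has 2 valence electrons; K⁺ is the bare [Ar] core; Al⁺ still has 2 valence electrons.
Pulling an electron out of a noble-gas core costs far more than removing a remaining valence electron, so K sits at the high end of IE_2.
Valence configurations: Ca⁺ [Ar]4s¹, B⁺ [He]2s², Al⁺ [Ne]3s².
Tabulated IE_2 (kJ/mol): Ca 1145, B 2427, K 3052, Al 1817.
Hence IE_2: Ca < Al < B < K.

Ca, Al, B, K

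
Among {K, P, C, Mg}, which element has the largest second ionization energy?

K

Consider each +1 ion: K⁺ is the bare [Ar] core; P⁺ still has 4 valence electrons; C⁺ still has 3 valence electrons; Mg⁺ still has 1 valence electron.
Core electrons are held far more tightly than valence electrons, so K tops the IE_2 order.
Valence configurations: P⁺ [Ne]3s²3p², C⁺ [He]2s²2p¹, Mg⁺ [Ne]3s¹.
Approximate IE_2 values (kJ/mol): K 3052, P 1907, C 2353, Mg 1451.
So the second ionization energies run Mg < P < C < K.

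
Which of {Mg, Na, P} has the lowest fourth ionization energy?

The fourth ionization energy removes an electron from the +3 ion. For each element: Mg³⁺ is already 1 electron into the core; Na³⁺ is already 2 electrons into the core; P³⁺ still has 2 valence electrons.
Core electrons are held far more tightly than valence electrons, so Na and Mg top the IE_4 order.
Approximate IE_4 values (kJ/mol): Mg 10543, Na 9543, P 4964.
Overall IE_4 order: P < Na < Mg.

P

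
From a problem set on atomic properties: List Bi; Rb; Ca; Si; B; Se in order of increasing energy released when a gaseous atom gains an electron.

B is in period 2, group 13; Si is in period 3, group 14; Ca is in period 4, group 2; Se is in period 4, group 16; Rb is in period 5, group 1; Bi is in period 6, group 15.
EA tends to increase across a period and decrease down a group, though the pattern is less regular than for IE or radius.
Neither a single period nor a single group — weigh both effects.
B > Ca: both effects reinforce here, so B is clearly the higher of the two.
Rb > B: this pair runs against the simple trend — see the exception note.
Bi > Rb: period and group pull opposite ways; the across-period shift dominates (91 vs 47 kJ/mol).
Si > Bi: period and group pull opposite ways; the down-group shift dominates (134 vs 91 kJ/mol).
Se > Si: the two effects oppose for this pair; the across-period effect wins (195 vs 134 kJ/mol).
Note the exception: Rb has a higher electron affinity than B, contrary to the simple trend — B's ns²np¹ configuration gives only a small electron affinity — the sparsely filled np subshell binds an added electron weakly.
Note the exception: Rb has a higher electron affinity than Ca, contrary to the simple trend — adding an electron to Ca (ns²) has to open a new, higher-energy np subshell, which is unfavourable.
For reference (kJ/mol): B 27, Si 134, Ca 2, Se 195, Rb 47, Bi 91.
So from lowest to highest: Ca < B < Rb < Bi < Si < Se.

Ca < B < Rb < Bi < Si < Se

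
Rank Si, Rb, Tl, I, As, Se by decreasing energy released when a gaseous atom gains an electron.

I > Se > Si > As > Rb > Tl

Si is in period 3, group 14; As is in period 4, group 15; Se is in period 4, group 16; Rb is in period 5, group 1; I is in period 5, group 17; Tl is in period 6, group 13.
Adding an electron releases more energy for atoms nearer the top right (short of the noble gases).
Neither a single period nor a single group — weigh both effects.
Rb > Tl: period and group pull opposite ways; the down-group shift dominates (47 vs 19 kJ/mol).
As > Rb: both effects reinforce here, so As is clearly the higher of the two.
Si > As: the two effects oppose for this pair; the down-group effect wins (134 vs 78 kJ/mol).
Se > Si: period and group pull opposite ways; the across-period shift dominates (195 vs 134 kJ/mol).
I > Se: the two effects oppose for this pair; the across-period effect wins (295 vs 195 kJ/mol).
Approximate values (kJ/mol): Si 134, As 78, Se 195, Rb 47, I 295, Tl 19.
So from highest to lowest: I > Se > Si > As > Rb > Tl.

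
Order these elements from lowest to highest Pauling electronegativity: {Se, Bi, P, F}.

Bi < P < Se < F

F is in period 2, group 17; P is in period 3, group 15; Se is in period 4, group 16; Bi is in period 6, group 15.
Atoms toward the upper right of the periodic table pull bonding electrons most strongly.
These span different periods and groups, so the two trends combine.
P > Bi: P sits above Bi in group 15, so the down-group effect alone puts P higher.
Se > P: period and group pull opposite ways; the across-period shift dominates (2.55 vs 2.19).
F > Se: relative to Se, both the across-period and down-group shifts push F's electronegativity up.
Approximate values (Pauling): F 3.98, P 2.19, Se 2.55, Bi 2.02.
So from lowest to highest: Bi < P < Se < F.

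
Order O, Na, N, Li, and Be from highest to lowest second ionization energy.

Li, Na, O, N, Be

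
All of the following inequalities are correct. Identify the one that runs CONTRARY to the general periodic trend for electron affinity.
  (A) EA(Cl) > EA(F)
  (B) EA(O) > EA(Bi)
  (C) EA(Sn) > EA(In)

The general trend: electron affinity increases across a period and decreases down a group.
(A) Cl (period 3, group 17) vs F (period 2, group 17): the stated order contradicts the simple trend.
(B) O (period 2, group 16) vs Bi (period 6, group 15): the stated order agrees with the simple trend.
(C) Sn (period 5, group 14) vs In (period 5, group 13): the stated order agrees with the simple trend.
The exception is (A): F's small 2p subshell makes the incoming electron feel strong e⁻–e⁻ repulsion, so Cl actually releases more energy on gaining an electron.

(A)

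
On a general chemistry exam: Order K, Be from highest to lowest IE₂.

IE_2 is the cost of taking one more electron from the +1 cation: K⁺ is the bare [Ar] core; Be⁺ still has 1 valence electron.
Pulling an electron out of a noble-gas core costs far more than removing a remaining valence electron, so K sits at the high end of IE_2.
The numbers (kJ/mol): K 3052, Be 1757.
Putting it together, IE_2: Be < K.

K > Be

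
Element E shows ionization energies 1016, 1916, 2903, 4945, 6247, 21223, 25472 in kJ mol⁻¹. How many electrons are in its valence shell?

5

Look for the largest jump between consecutive ionization energies: IE6/IE5 ≈ 3.4, far larger than any earlier ratio.
That jump marks the point where a core electron is being removed. So the atom has 5 valence electrons.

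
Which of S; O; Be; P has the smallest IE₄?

S

Consider each +3 ion: S³⁺ still has 3 valence electrons; O³⁺ still has 3 valence electrons; Be³⁺ is already 1 electron into the core; P³⁺ still has 2 valence electrons.
Pulling an electron out of a noble-gas core costs far more than removing a remaining valence electron, so Be sits at the high end of IE_4.
Valence configurations: S³⁺ [Ne]3s²3p¹, O³⁺ [He]2s²2p¹, P³⁺ [Ne]3s².
S³⁺ loses a lone 3p electron whereas P³⁺ must break into a filled 3s² pair, so IE_4(P) > IE_4(S) even though S has the higher nuclear charge.
Tabulated IE_4 (kJ/mol): S 4556, O 7469, Be 21007, P 4964.
Putting it together, IE_4: S < P < O < Be.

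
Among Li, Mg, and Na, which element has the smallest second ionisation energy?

Mg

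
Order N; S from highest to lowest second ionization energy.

Consider each +1 ion: N⁺ still has 4 valence electrons; S⁺ still has 5 valence electrons.
All are still removing valence electrons, so compare the +1 ions as you would atoms: IE_2 generally rises across a period (higher Z_eff) and falls down a group (larger shell), subject to the usual subshell exceptions.
Valence configurations: N⁺ [He]2s²2p², S⁺ [Ne]3s²3p³.
Approximate IE_2 values (kJ/mol): N 2856, S 2252.
Overall IE_2 order: S < N.

N > S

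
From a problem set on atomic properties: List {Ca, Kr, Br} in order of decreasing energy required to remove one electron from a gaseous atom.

Kr > Br > Ca

Removing the outermost electron gets harder across a period and easier down a group.
All lie in period 4, so first ionization energy increases left to right.
So from highest to lowest: Kr > Br > Ca.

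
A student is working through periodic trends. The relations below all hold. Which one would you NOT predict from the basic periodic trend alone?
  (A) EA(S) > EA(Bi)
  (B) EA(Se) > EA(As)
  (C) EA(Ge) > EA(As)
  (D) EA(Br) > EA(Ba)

(C)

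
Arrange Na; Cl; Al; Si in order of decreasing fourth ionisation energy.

The fourth ionization energy removes an electron from the +3 ion. For each element: Na³⁺ is already 2 electrons into the core; Cl³⁺ still has 4 valence electrons; Al³⁺ is the bare [Ne] core; Si³⁺ still has 1 valence electron.
Core electrons are held far more tightly than valence electrons, so Na and Al top the IE_4 order.
Valence configurations: Cl³⁺ [Ne]3s²3p², Si³⁺ [Ne]3s¹.
Tabulated IE_4 (kJ/mol): Na 9543, Cl 5159, Al 11577, Si 4356.
Overall IE_4 order: Si < Cl < Na < Al.

Al, Na, Cl, Si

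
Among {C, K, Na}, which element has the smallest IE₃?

K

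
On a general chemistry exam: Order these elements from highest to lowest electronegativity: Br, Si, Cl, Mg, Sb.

Cl > Br > Sb > Si > Mg

Mg is in period 3, group 2; Si is in period 3, group 14; Cl is in period 3, group 17; Br is in period 4, group 17; Sb is in period 5, group 15.
Atoms toward the upper right of the periodic table pull bonding electrons most strongly.
Neither a single period nor a single group — weigh both effects.
Si > Mg: both are in period 3; the period trend gives Si the larger value.
Sb > Si: period and group pull opposite ways; the across-period shift dominates (2.05 vs 1.90).
Br > Sb: both effects reinforce here, so Br is clearly the higher of the two.
Cl > Br: they share group 17; the group trend gives Cl the larger value.
Tabulated electronegativity (Pauling): Mg 1.31, Si 1.90, Cl 3.16, Br 2.96, Sb 2.05.
So from highest to lowest: Cl > Br > Sb > Si > Mg.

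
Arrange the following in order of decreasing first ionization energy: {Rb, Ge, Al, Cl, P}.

Al is in period 3, group 13; P is in period 3, group 15; Cl is in period 3, group 17; Ge is in period 4, group 14; Rb is in period 5, group 1.
First ionization energy rises across a period (greater Z_eff holds electrons more tightly) and falls down a group (valence electrons are farther from the nucleus).
These span different periods and groups, so the two trends combine.
Al > Rb: relative to Rb, both the across-period and down-group shifts push Al's first ionization energy up.
Ge > Al: the two effects oppose for this pair; the across-period effect wins (762 vs 578 kJ/mol).
P > Ge: both effects reinforce here, so P is clearly the higher of the two.
Cl > P: both are in period 3; the period trend gives Cl the larger value.
Approximate values (kJ/mol): Al 578, P 1012, Cl 1251, Ge 762, Rb 403.
So from highest to lowest: Cl > P > Ge > Al > Rb.

Cl > P > Ge > Al > Rb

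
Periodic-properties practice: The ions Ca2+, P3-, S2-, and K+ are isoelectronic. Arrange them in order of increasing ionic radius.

All of these have 18 electrons, so size is governed by nuclear charge alone: the more protons, the stronger the pull on the same electron cloud, and the smaller the ion.
Nuclear charges: Ca2+ (Z=20), K+ (Z=19), S2- (Z=16), P3- (Z=15).
Smallest to largest: Ca2+ < K+ < S2- < P3-.

Ca2+ < K+ < S2- < P3-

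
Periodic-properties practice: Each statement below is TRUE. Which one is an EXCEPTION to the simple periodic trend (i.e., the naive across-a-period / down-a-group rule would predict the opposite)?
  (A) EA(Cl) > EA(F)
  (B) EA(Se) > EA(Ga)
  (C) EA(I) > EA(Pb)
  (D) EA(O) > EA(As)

The general trend: electron affinity increases across a period and decreases down a group.
(A) Cl (period 3, group 17) vs F (period 2, group 17): the stated order contradicts the simple trend.
(B) Se (period 4, group 16) vs Ga (period 4, group 13): the stated order agrees with the simple trend.
(C) I (period 5, group 17) vs Pb (period 6, group 14): the stated order agrees with the simple trend.
(D) O (period 2, group 16) vs As (period 4, group 15): the stated order agrees with the simple trend.
The exception is (A): F's small 2p subshell makes the incoming electron feel strong e⁻–e⁻ repulsion, so Cl actually releases more energy on gaining an electron.

(A)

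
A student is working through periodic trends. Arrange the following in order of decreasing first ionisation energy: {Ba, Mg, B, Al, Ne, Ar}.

Ne, Ar, B, Mg, Al, Ba

Across a period the outer electron is held more tightly (higher IE₁); down a group it sits in a higher shell, more shielded, and comes off more easily.
Neither a single period nor a single group — weigh both effects.
Al > Ba: relative to Ba, both the across-period and down-group shifts push Al's first ionization energy up.
Mg > Al: this pair runs against the simple trend — see the exception note.
B > Mg: relative to Mg, both the across-period and down-group shifts push B's first ionization energy up.
Ar > B: the two effects oppose for this pair; the across-period effect wins (1521 vs 801 kJ/mol).
Ne > Ar: Ne sits above Ar in group 18, so the down-group effect alone puts Ne higher.
Note the exception: Mg has a higher first ionization energy than Al, contrary to the simple trend — Al's single 3p electron is easier to remove than one from Mg's filled 3s².
Approximate values (kJ/mol): B 801, Ne 2081, Mg 738, Al 578, Ar 1521, Ba 503.
So from highest to lowest: Ne > Ar > B > Mg > Al > Ba.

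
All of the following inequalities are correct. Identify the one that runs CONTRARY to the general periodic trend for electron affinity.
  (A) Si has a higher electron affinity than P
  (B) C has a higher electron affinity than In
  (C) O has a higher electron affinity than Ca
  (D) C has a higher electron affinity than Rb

(A)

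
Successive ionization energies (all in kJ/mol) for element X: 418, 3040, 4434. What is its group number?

Group 1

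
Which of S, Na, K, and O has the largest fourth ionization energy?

IE_4 is the cost of taking one more electron from the +3 cation: S³⁺ still has 3 valence electrons; Na³⁺ is already 2 electrons into the core; K³⁺ is already 2 electrons into the core; O³⁺ still has 3 valence electrons.
Usually core removal costs more than valence removal, but here the competition is close: a tightly held n=2 valence electron can cost more to remove than an n=3 core electron, so the actual values have to decide it.
Valence configurations: S³⁺ [Ne]3s²3p¹, O³⁺ [He]2s²2p¹.
Tabulated IE_4 (kJ/mol): S 4556, Na 9543, K 5877, O 7469.
Putting it together, IE_4: S < K < O < Na.

Na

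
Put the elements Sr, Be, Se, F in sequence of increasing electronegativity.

Be is in period 2, group 2; F is in period 2, group 17; Se is in period 4, group 16; Sr is in period 5, group 2.
Electronegativity increases across a period and decreases down a group, tracking effective nuclear charge and atomic size.
These span different periods and groups, so the two trends combine.
Be > Sr: they share group 2; the group trend gives Be the larger value.
Se > Be: period and group pull opposite ways; the across-period shift dominates (2.55 vs 1.57).
F > Se: both effects reinforce here, so F is clearly the higher of the two.
Tabulated electronegativity (Pauling): Be 1.57, F 3.98, Se 2.55, Sr 0.95.
So from lowest to highest: Sr < Be < Se < F.

Sr < Be < Se < F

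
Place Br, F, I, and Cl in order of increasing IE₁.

F is in period 2, group 17; Cl is in period 3, group 17; Br is in period 4, group 17; I is in period 5, group 17.
First ionization energy rises across a period (greater Z_eff holds electrons more tightly) and falls down a group (valence electrons are farther from the nucleus).
All are in group 17, so first ionization energy increases up the group.
So from lowest to highest: I < Br < Cl < F.

I, Br, Cl, F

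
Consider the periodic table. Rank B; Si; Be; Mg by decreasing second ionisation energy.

After 1 electron has been removed, what remains? B⁺ still has 2 valence electrons; Si⁺ still has 3 valence electrons; Be⁺ still has 1 valence electron; Mg⁺ still has 1 valence electron.
All are still removing valence electrons, so compare the +1 ions as you would atoms: IE_2 generally rises across a period (higher Z_eff) and falls down a group (larger shell), subject to the usual subshell exceptions.
Valence configurations: B⁺ [He]2s², Si⁺ [Ne]3s²3p¹, Be⁺ [He]2s¹, Mg⁺ [Ne]3s¹.
Tabulated IE_2 (kJ/mol): B 2427, Si 1577, Be 1757, Mg 1451.
So the second ionization energies run Mg < Si < Be < B.

B, Be, Si, Mg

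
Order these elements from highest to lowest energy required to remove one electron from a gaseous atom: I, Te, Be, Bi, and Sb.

I > Be > Te > Sb > Bi

Be is in period 2, group 2; Sb is in period 5, group 15; Te is in period 5, group 16; I is in period 5, group 17; Bi is in period 6, group 15.
First ionization energy rises across a period (greater Z_eff holds electrons more tightly) and falls down a group (valence electrons are farther from the nucleus).
Neither a single period nor a single group — weigh both effects.
Sb > Bi: they share group 15; the group trend gives Sb the larger value.
Te > Sb: Te lies to the right of Sb in period 5, so the across-period effect alone puts Te higher.
Be > Te: period and group pull opposite ways; the down-group shift dominates (900 vs 869 kJ/mol).
I > Be: the two effects oppose for this pair; the across-period effect wins (1008 vs 900 kJ/mol).
Tabulated first ionization energy (kJ/mol): Be 900, Sb 831, Te 869, I 1008, Bi 703.
So from highest to lowest: I > Be > Te > Sb > Bi.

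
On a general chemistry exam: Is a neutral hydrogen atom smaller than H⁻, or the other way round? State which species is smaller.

Forming H⁻ adds 1 electron to H. More electron–electron repulsion in the same shell, with unchanged nuclear charge, lets the cloud expand.
An anion is larger than its parent atom: H⁻ > H.

H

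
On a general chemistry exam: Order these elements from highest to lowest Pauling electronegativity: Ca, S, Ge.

Smaller atoms with higher effective nuclear charge are more electronegative.
These span different periods and groups, so the two trends combine.
Ge > Ca: Ge lies to the right of Ca in period 4, so the across-period effect alone puts Ge higher.
S > Ge: relative to Ge, both the across-period and down-group shifts push S's electronegativity up.
Tabulated electronegativity (Pauling): S 2.58, Ca 1.00, Ge 2.01.
So from highest to lowest: S > Ge > Ca.

S > Ge > Ca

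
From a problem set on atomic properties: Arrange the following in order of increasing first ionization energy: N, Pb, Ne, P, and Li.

Li < Pb < P < N < Ne

Li is in period 2, group 1; N is in period 2, group 15; Ne is in period 2, group 18; P is in period 3, group 15; Pb is in period 6, group 14.
First ionization energy rises across a period (greater Z_eff holds electrons more tightly) and falls down a group (valence electrons are farther from the nucleus).
Here both period and group differ, so the two effects have to be weighed against each other.
Pb > Li: the two effects oppose for this pair; the across-period effect wins (716 vs 520 kJ/mol).
P > Pb: both effects reinforce here, so P is clearly the higher of the two.
N > P: they share group 15; the group trend gives N the larger value.
Ne > N: both are in period 2; the period trend gives Ne the larger value.
Approximate values (kJ/mol): Li 520, N 1402, Ne 2081, P 1012, Pb 716.
So from lowest to highest: Li < Pb < P < N < Ne.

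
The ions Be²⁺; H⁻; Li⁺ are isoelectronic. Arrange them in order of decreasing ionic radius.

All of these have 2 electrons, so size is governed by nuclear charge alone: the more protons, the stronger the pull on the same electron cloud, and the smaller the ion.
Nuclear charges: Be²⁺ (Z=4), Li⁺ (Z=3), H⁻ (Z=1).
Largest to smallest: H⁻ > Li⁺ > Be²⁺.

H⁻ > Li⁺ > Be²⁺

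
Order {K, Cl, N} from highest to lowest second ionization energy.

K > N > Cl

Consider each +1 ion: K⁺ is the bare [Ar] core; Cl⁺ still has 6 valence electrons; N⁺ still has 4 valence electrons.
Breaking into a closed-shell core is much more expensive than removing a leftover valence electron — K has the largest IE_2 here.
Valence configurations: Cl⁺ [Ne]3s²3p⁴, N⁺ [He]2s²2p².
The numbers (kJ/mol): K 3052, Cl 2298, N 2856.
Hence IE_2: Cl < N < K.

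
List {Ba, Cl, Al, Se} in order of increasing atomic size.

Cl < Se < Al < Ba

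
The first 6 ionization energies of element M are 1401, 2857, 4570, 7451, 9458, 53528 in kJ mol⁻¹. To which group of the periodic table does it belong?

Group 15

Look for the largest jump between consecutive ionization energies: IE6/IE5 ≈ 5.7, far larger than any earlier ratio.
That jump marks the point where a core electron is being removed. So the atom has 5 valence electrons.
A main-group element with 5 valence electrons is in group 15.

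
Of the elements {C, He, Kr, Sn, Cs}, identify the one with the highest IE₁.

He is in period 1, group 18; C is in period 2, group 14; Kr is in period 4, group 18; Sn is in period 5, group 14; Cs is in period 6, group 1.
Across a period the outer electron is held more tightly (higher IE₁); down a group it sits in a higher shell, more shielded, and comes off more easily.
These span different periods and groups, so the two trends combine.
Sn > Cs: both effects reinforce here, so Sn is clearly the higher of the two.
C > Sn: they share group 14; the group trend gives C the larger value.
Kr > C: the two effects oppose for this pair; the across-period effect wins (1351 vs 1086 kJ/mol).
He > Kr: they share group 18; the group trend gives He the larger value.
Tabulated first ionization energy (kJ/mol): He 2372, C 1086, Kr 1351, Sn 709, Cs 376.
The highest IE₁ among these belongs to He.

He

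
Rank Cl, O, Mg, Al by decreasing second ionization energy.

O > Cl > Al > Mg

After 1 electron has been removed, what remains? Cl⁺ still has 6 valence electrons; O⁺ still has 5 valence electrons; Mg⁺ still has 1 valence electron; Al⁺ still has 2 valence electrons.
All are still removing valence electrons, so compare the +1 ions as you would atoms: IE_2 generally rises across a period (higher Z_eff) and falls down a group (larger shell), subject to the usual subshell exceptions.
Valence configurations: Cl⁺ [Ne]3s²3p⁴, O⁺ [He]2s²2p³, Mg⁺ [Ne]3s¹, Al⁺ [Ne]3s².
Tabulated IE_2 (kJ/mol): Cl 2298, O 3388, Mg 1451, Al 1817.
Hence IE_2: Mg < Al < Cl < O.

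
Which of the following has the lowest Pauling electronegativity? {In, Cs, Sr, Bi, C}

Cs

C is in period 2, group 14; Sr is in period 5, group 2; In is in period 5, group 13; Cs is in period 6, group 1; Bi is in period 6, group 15.
EN rises left→right (higher Z_eff, smaller atoms) and falls top→bottom (larger, more shielded atoms).
These span different periods and groups, so the two trends combine.
Sr > Cs: both effects reinforce here, so Sr is clearly the higher of the two.
In > Sr: both are in period 5; the period trend gives In the larger value.
Bi > In: period and group pull opposite ways; the across-period shift dominates (2.02 vs 1.78).
C > Bi: the two effects oppose for this pair; the down-group effect wins (2.55 vs 2.02).
Approximate values (Pauling): C 2.55, Sr 0.95, In 1.78, Cs 0.79, Bi 2.02.
The lowest Pauling electronegativity among these belongs to Cs.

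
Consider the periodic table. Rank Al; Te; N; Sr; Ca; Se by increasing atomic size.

N < Se < Al < Te < Ca < Sr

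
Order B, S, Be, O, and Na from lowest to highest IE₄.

S < O < Na < Be < B

IE_4 is the cost of taking one more electron from the +3 cation: B³⁺ is the bare [He] core; S³⁺ still has 3 valence electrons; Be³⁺ is already 1 electron into the core; O³⁺ still has 3 valence electrons; Na³⁺ is already 2 electrons into the core.
Breaking into a closed-shell core is much more expensive than removing a leftover valence electron — Na, Be and B have the largest IE_4 here.
Valence configurations: S³⁺ [Ne]3s²3p¹, O³⁺ [He]2s²2p¹.
Approximate IE_4 values (kJ/mol): B 25026, S 4556, Be 21007, O 7469, Na 9543.
Overall IE_4 order: S < O < Na < Be < B.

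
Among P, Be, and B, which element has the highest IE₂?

IE_2 is the cost of taking one more electron from the +1 cation: P⁺ still has 4 valence electrons; Be⁺ still has 1 valence electron; B⁺ still has 2 valence electrons.
All are still removing valence electrons, so compare the +1 ions as you would atoms: IE_2 generally rises across a period (higher Z_eff) and falls down a group (larger shell), subject to the usual subshell exceptions.
Valence configurations: P⁺ [Ne]3s²3p², Be⁺ [He]2s¹, B⁺ [He]2s².
The numbers (kJ/mol): P 1907, Be 1757, B 2427.
Overall IE_2 order: Be < P < B.

B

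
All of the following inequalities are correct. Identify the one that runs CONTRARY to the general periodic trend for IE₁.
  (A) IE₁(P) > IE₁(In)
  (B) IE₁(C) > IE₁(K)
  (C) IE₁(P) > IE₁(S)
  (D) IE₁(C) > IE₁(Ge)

(C)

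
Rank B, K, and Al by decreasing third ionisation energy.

K > B > Al

After 2 electrons have been removed, what remains? B²⁺ still has 1 valence electron; K²⁺ is already 1 electron into the core; Al²⁺ still has 1 valence electron.
Core electrons are held far more tightly than valence electrons, so K tops the IE_3 order.
Valence configurations: B²⁺ [He]2s¹, Al²⁺ [Ne]3s¹.
Tabulated IE_3 (kJ/mol): B 3660, K 4420, Al 2745.
So the third ionization energies run Al < B < K.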